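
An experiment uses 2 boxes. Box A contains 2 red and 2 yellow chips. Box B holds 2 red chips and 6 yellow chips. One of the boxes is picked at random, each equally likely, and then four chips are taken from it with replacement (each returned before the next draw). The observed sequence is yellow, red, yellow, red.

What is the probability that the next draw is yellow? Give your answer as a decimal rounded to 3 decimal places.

Under each hypothesis, the probability of the observed sequence is: P(data | box A) = (2/4)(2/4)(2/4)(2/4) = 1/16; P(data | box B) = (6/8)(2/8)(6/8)(2/8) = 9/256.
Weighting by the prior gives 1/2 · 1/16 = 1/32, 1/2 · 9/256 = 9/512; these sum to 25/512.
Dividing through by the total gives posterior P(box A | data) = 16/25, P(box B | data) = 9/25.
Averaging over the posterior, P(yellow next | data) = (1/2)(16/25) + (3/4)(9/25) = 59/100.

0.590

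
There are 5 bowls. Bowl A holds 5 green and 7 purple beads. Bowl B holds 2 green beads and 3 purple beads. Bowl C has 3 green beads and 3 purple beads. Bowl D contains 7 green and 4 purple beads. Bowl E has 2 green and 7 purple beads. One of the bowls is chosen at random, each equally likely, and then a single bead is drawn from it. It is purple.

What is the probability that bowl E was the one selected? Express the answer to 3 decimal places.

Compute the likelihood of this draw for each case: P(data | bowl A) = (7/12) = 0.58333; P(data | bowl B) = (3/5) = 0.6; P(data | bowl C) = (3/6) = 0.5; P(data | bowl D) = (4/11) = 0.36364; P(data | bowl E) = (7/9) = 0.77778.
Multiplying each by its prior: 1/5 · 0.58333 = 0.11667, 1/5 · 0.6 = 0.12, 1/5 · 0.5 = 0.1, 1/5 · 0.36364 = 0.072727, 1/5 · 0.77778 = 0.15556; these sum to 0.56495.
Hence P(bowl E | data) = (0.15556) / (0.56495) = 0.27534.

0.275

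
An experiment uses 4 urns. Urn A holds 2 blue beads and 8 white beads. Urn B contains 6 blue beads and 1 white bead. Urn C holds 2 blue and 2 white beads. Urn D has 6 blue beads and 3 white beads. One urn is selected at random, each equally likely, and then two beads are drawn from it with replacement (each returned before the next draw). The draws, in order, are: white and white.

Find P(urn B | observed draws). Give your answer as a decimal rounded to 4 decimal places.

Under each hypothesis, the probability of the observed sequence is: P(data | urn A) = (8/10)(8/10) = 0.64; P(data | urn B) = (1/7)(1/7) = 0.020408; P(data | urn C) = (2/4)(2/4) = 0.25; P(data | urn D) = (3/9)(3/9) = 0.11111.
The prior-weighted likelihoods are 1/4 · 0.64 = 0.16, 1/4 · 0.020408 = 0.005102, 1/4 · 0.25 = 0.0625, 1/4 · 0.11111 = 0.027778; with total 0.25538.
So P(urn B | data) = (0.005102) / (0.25538) = 0.019978.

0.0200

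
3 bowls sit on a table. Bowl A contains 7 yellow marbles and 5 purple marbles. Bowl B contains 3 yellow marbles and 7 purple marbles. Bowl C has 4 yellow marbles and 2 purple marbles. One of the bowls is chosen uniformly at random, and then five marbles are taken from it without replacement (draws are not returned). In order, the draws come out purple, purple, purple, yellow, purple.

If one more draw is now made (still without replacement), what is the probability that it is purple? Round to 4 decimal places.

0.5562

Under each hypothesis, the probability of the observed sequence is: P(data | bowl A) = (5/12)(4/11)(3/10)(7/9)(2/8) = 0.0088384; P(data | bowl B) = (7/10)(6/9)(5/8)(3/7)(4/6) = 0.083333; P(data | bowl C) = (2/6)(1/5)(0/4) = 0.
Weighting by the prior gives 1/3 · 0.0088384 = 0.0029461, 1/3 · 0.083333 = 0.027778, 1/3 · 0 = 0; these sum to 0.030724.
Normalising, the posterior is P(bowl A | data) = 0.09589, P(bowl B | data) = 0.90411, P(bowl C | data) = 0.
So P(purple next | data) = Σ P(purple next | H) P(H | data) = (1/7)(0.09589) + (3/5)(0.90411) = 0.55616.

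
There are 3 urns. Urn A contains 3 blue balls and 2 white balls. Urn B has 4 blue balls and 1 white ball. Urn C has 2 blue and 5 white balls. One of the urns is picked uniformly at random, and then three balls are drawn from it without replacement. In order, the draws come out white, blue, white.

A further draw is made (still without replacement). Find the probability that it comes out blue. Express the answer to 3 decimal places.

0.508

Compute the likelihood of the observed sequence for each case: P(data | urn A) = (2/5)(3/4)(1/3) = 1/10; P(data | urn B) = (1/5)(4/4)(0/3) = 0; P(data | urn C) = (5/7)(2/6)(4/5) = 4/21.
Multiplying each by its prior: 1/3 · 1/10 = 1/30, 1/3 · 0 = 0, 1/3 · 4/21 = 4/63; summing to 61/630.
Normalising, the posterior is P(urn A | data) = 21/61, P(urn B | data) = 0, P(urn C | data) = 40/61.
The predictive probability is P(blue next | data) = (1)(21/61) + (1/4)(40/61) = 31/61.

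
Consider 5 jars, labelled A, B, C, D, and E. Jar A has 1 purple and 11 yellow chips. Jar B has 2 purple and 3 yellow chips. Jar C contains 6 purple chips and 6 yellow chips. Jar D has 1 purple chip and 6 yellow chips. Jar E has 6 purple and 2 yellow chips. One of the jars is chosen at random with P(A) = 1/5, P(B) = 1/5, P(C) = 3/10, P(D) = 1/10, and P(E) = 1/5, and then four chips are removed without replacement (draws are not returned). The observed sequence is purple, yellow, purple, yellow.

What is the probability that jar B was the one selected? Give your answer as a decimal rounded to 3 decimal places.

For each hypothesis, P(data | H) works out to: P(data | jar A) = (1/12)(11/11)(0/10) = 0; P(data | jar B) = (2/5)(3/4)(1/3)(2/2) = 0.1; P(data | jar C) = (6/12)(6/11)(5/10)(5/9) = 0.075758; P(data | jar D) = (1/7)(6/6)(0/5) = 0; P(data | jar E) = (6/8)(2/7)(5/6)(1/5) = 0.035714.
The prior-weighted likelihoods are 1/5 · 0 = 0, 1/5 · 0.1 = 0.02, 3/10 · 0.075758 = 0.022727, 1/10 · 0 = 0, 1/5 · 0.035714 = 0.0071429; summing to 0.04987.
Hence P(jar B | data) = (0.02) / (0.04987) = 0.40104.

0.401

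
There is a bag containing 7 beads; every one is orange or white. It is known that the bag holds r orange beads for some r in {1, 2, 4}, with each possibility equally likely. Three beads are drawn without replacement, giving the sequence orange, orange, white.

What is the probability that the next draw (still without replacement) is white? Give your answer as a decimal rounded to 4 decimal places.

0.6087

Under each hypothesis, the probability of the observed sequence is: P(data | r = 1) = (1/7)(0/6) = 0; P(data | r = 2) = (2/7)(1/6)(5/5) = 1/21; P(data | r = 4) = (4/7)(3/6)(3/5) = 6/35.
Multiplying each by its prior: 1/3 · 0 = 0, 1/3 · 1/21 = 1/63, 1/3 · 6/35 = 2/35; with total 23/315.
Dividing through by the total gives posterior P(r = 1 | data) = 0, P(r = 2 | data) = 5/23, P(r = 4 | data) = 18/23.
Averaging over the posterior, P(white next | data) = (1)(5/23) + (1/2)(18/23) = 14/23.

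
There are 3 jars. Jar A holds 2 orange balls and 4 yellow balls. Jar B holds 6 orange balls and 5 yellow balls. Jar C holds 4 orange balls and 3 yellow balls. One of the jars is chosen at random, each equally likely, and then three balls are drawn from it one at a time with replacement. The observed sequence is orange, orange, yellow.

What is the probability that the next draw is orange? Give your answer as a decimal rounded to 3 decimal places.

Under each hypothesis, the probability of the observed sequence is: P(data | jar A) = (2/6)(2/6)(4/6) = 0.074074; P(data | jar B) = (6/11)(6/11)(5/11) = 0.13524; P(data | jar C) = (4/7)(4/7)(3/7) = 0.13994.
Multiplying each by its prior: 1/3 · 0.074074 = 0.024691, 1/3 · 0.13524 = 0.045079, 1/3 · 0.13994 = 0.046647; these sum to 0.11642.
The posterior is then P(jar A | data) = 0.21209, P(jar B | data) = 0.38722, P(jar C | data) = 0.40069.
The predictive probability is P(orange next | data) = (1/3)(0.21209) + (6/11)(0.38722) + (4/7)(0.40069) = 0.51087.

0.511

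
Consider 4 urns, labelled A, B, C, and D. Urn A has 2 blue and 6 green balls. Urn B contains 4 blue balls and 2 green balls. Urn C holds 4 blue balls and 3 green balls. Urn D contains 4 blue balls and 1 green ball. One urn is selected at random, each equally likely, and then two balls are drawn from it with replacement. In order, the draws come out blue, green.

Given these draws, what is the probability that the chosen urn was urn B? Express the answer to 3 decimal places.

For each hypothesis, P(data | H) works out to: P(data | urn A) = (2/8)(6/8) = 0.1875; P(data | urn B) = (4/6)(2/6) = 0.22222; P(data | urn C) = (4/7)(3/7) = 0.2449; P(data | urn D) = (4/5)(1/5) = 0.16.
Multiplying each by its prior: 1/4 · 0.1875 = 0.046875, 1/4 · 0.22222 = 0.055556, 1/4 · 0.2449 = 0.061224, 1/4 · 0.16 = 0.04; with total 0.20366.
By Bayes' rule, P(urn B | data) = (0.055556) / (0.20366) = 0.27279.

0.273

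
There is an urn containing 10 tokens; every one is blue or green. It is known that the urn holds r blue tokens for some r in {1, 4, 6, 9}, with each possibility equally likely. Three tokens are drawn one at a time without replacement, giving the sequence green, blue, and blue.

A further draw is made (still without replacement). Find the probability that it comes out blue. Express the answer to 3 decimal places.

Under each hypothesis, the probability of the observed sequence is: P(data | r = 1) = (9/10)(1/9)(0/8) = 0; P(data | r = 4) = (6/10)(4/9)(3/8) = 1/10; P(data | r = 6) = (4/10)(6/9)(5/8) = 1/6; P(data | r = 9) = (1/10)(9/9)(8/8) = 1/10.
Weighting by the prior gives 1/4 · 0 = 0, 1/4 · 1/10 = 1/40, 1/4 · 1/6 = 1/24, 1/4 · 1/10 = 1/40; summing to 11/120.
Dividing through by the total gives posterior P(r = 1 | data) = 0, P(r = 4 | data) = 3/11, P(r = 6 | data) = 5/11, P(r = 9 | data) = 3/11.
The predictive probability is P(blue next | data) = (2/7)(3/11) + (4/7)(5/11) + (1)(3/11) = 47/77.

0.610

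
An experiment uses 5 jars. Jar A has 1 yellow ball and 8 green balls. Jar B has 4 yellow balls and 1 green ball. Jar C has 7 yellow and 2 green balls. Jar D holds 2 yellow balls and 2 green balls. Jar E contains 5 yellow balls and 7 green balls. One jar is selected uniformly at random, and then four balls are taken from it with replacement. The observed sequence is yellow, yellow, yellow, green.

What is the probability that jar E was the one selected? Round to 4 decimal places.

Compute the likelihood of the observed sequence for each case: P(data | jar A) = (1/9)(1/9)(1/9)(8/9) = 0.0012193; P(data | jar B) = (4/5)(4/5)(4/5)(1/5) = 0.1024; P(data | jar C) = (7/9)(7/9)(7/9)(2/9) = 0.10456; P(data | jar D) = (2/4)(2/4)(2/4)(2/4) = 0.0625; P(data | jar E) = (5/12)(5/12)(5/12)(7/12) = 0.042197.
Multiplying each by its prior: 1/5 · 0.0012193 = 0.00024387, 1/5 · 0.1024 = 0.02048, 1/5 · 0.10456 = 0.020911, 1/5 · 0.0625 = 0.0125, 1/5 · 0.042197 = 0.0084394; summing to 0.062575.
Therefore the posterior P(jar E | data) = (0.0084394) / (0.062575) = 0.13487.

0.1349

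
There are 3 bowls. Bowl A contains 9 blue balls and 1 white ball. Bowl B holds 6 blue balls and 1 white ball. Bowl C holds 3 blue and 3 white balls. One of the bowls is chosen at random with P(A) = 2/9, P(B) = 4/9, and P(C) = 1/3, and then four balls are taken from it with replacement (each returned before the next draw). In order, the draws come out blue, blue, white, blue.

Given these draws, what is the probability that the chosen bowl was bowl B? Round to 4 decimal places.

0.5192

The likelihood of the observed sequence under each hypothesis: P(data | bowl A) = (9/10)(9/10)(1/10)(9/10) = 0.0729; P(data | bowl B) = (6/7)(6/7)(1/7)(6/7) = 0.089963; P(data | bowl C) = (3/6)(3/6)(3/6)(3/6) = 0.0625.
The prior-weighted likelihoods are 2/9 · 0.0729 = 0.0162, 4/9 · 0.089963 = 0.039983, 1/3 · 0.0625 = 0.020833; summing to 0.077017.
Hence P(bowl B | data) = (0.039983) / (0.077017) = 0.51915.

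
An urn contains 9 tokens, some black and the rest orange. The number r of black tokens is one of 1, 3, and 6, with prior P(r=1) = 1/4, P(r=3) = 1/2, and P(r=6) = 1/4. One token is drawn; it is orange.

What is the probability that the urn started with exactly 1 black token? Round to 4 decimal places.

For each hypothesis, P(data | H) works out to: P(data | r = 1) = (8/9) = 8/9; P(data | r = 3) = (6/9) = 2/3; P(data | r = 6) = (3/9) = 1/3.
Multiplying each by its prior: 1/4 · 8/9 = 2/9, 1/2 · 2/3 = 1/3, 1/4 · 1/3 = 1/12; these sum to 23/36.
Therefore the posterior P(r = 1 | data) = (2/9) / (23/36) = 8/23.

0.3478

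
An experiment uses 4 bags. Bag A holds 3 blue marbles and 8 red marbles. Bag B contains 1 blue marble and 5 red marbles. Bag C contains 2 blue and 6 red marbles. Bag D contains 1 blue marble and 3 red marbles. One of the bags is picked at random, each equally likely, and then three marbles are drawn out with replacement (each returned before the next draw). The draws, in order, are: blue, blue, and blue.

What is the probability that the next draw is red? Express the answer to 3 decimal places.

The likelihood of the observed sequence under each hypothesis: P(data | bag A) = (3/11)(3/11)(3/11) = 0.020285; P(data | bag B) = (1/6)(1/6)(1/6) = 0.0046296; P(data | bag C) = (2/8)(2/8)(2/8) = 0.015625; P(data | bag D) = (1/4)(1/4)(1/4) = 0.015625.
The prior-weighted likelihoods are 1/4 · 0.020285 = 0.0050714, 1/4 · 0.0046296 = 0.0011574, 1/4 · 0.015625 = 0.0039062, 1/4 · 0.015625 = 0.0039062; these sum to 0.014041.
The posterior is then P(bag A | data) = 0.36118, P(bag B | data) = 0.082429, P(bag C | data) = 0.2782, P(bag D | data) = 0.2782.
The predictive probability is P(red next | data) = (8/11)(0.36118) + (5/6)(0.082429) + (3/4)(0.2782) + (3/4)(0.2782) = 0.74866.

0.749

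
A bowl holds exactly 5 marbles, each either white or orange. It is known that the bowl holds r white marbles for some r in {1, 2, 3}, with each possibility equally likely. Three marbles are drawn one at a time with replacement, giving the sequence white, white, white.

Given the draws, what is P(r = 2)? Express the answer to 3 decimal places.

0.222

For each hypothesis, P(data | H) works out to: P(data | r = 1) = (1/5)(1/5)(1/5) = 1/125; P(data | r = 2) = (2/5)(2/5)(2/5) = 8/125; P(data | r = 3) = (3/5)(3/5)(3/5) = 27/125.
Weighting by the prior gives 1/3 · 1/125 = 1/375, 1/3 · 8/125 = 8/375, 1/3 · 27/125 = 9/125; with total 12/125.
Hence P(r = 2 | data) = (8/375) / (12/125) = 2/9.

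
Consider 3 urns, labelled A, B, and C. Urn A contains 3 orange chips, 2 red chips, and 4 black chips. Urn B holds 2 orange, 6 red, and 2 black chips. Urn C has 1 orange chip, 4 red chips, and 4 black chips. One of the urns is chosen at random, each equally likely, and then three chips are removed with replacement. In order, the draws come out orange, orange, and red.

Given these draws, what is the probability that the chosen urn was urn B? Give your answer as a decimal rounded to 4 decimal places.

0.4430

Under each hypothesis, the probability of the observed sequence is: P(data | urn A) = (3/9)(3/9)(2/9) = 0.024691; P(data | urn B) = (2/10)(2/10)(6/10) = 0.024; P(data | urn C) = (1/9)(1/9)(4/9) = 0.005487.
Weighting by the prior gives 1/3 · 0.024691 = 0.0082305, 1/3 · 0.024 = 0.008, 1/3 · 0.005487 = 0.001829; with total 0.018059.
So P(urn B | data) = (0.008) / (0.018059) = 0.44298.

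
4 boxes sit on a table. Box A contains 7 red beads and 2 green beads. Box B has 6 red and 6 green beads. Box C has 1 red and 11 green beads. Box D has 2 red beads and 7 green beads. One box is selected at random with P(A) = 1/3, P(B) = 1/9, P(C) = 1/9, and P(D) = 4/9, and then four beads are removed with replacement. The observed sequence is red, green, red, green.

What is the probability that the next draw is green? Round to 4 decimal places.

Under each hypothesis, the probability of the observed sequence is: P(data | box A) = (7/9)(2/9)(7/9)(2/9) = 0.029873; P(data | box B) = (6/12)(6/12)(6/12)(6/12) = 0.0625; P(data | box C) = (1/12)(11/12)(1/12)(11/12) = 0.0058353; P(data | box D) = (2/9)(7/9)(2/9)(7/9) = 0.029873.
Multiplying each by its prior: 1/3 · 0.029873 = 0.0099578, 1/9 · 0.0625 = 0.0069444, 1/9 · 0.0058353 = 0.00064836, 4/9 · 0.029873 = 0.013277; with total 0.030828.
The posterior is then P(box A | data) = 0.32302, P(box B | data) = 0.22527, P(box C | data) = 0.021032, P(box D | data) = 0.43069.
Averaging over the posterior, P(green next | data) = (2/9)(0.32302) + (1/2)(0.22527) + (11/12)(0.021032) + (7/9)(0.43069) = 0.53867.

0.5387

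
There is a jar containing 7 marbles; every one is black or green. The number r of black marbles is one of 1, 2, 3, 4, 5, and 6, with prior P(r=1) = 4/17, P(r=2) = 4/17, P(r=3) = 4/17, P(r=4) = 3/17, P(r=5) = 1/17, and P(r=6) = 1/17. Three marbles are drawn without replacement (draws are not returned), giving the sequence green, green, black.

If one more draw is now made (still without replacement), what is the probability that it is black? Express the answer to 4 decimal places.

0.3478

The likelihood of the observed sequence under each hypothesis: P(data | r = 1) = (6/7)(5/6)(1/5) = 0.14286; P(data | r = 2) = (5/7)(4/6)(2/5) = 0.19048; P(data | r = 3) = (4/7)(3/6)(3/5) = 0.17143; P(data | r = 4) = (3/7)(2/6)(4/5) = 0.11429; P(data | r = 5) = (2/7)(1/6)(5/5) = 0.047619; P(data | r = 6) = (1/7)(0/6) = 0.
Weighting by the prior gives 4/17 · 0.14286 = 0.033613, 4/17 · 0.19048 = 0.044818, 4/17 · 0.17143 = 0.040336, 3/17 · 0.11429 = 0.020168, 1/17 · 0.047619 = 0.0028011, 1/17 · 0 = 0; with total 0.14174.
The posterior is then P(r = 1 | data) = 0.23715, P(r = 2 | data) = 0.31621, P(r = 3 | data) = 0.28458, P(r = 4 | data) = 0.14229, P(r = 5 | data) = 0.019763, P(r = 6 | data) = 0.
The predictive probability is P(black next | data) = (0)(0.23715) + (1/4)(0.31621) + (1/2)(0.28458) + (3/4)(0.14229) + (1)(0.019763) = 0.34783.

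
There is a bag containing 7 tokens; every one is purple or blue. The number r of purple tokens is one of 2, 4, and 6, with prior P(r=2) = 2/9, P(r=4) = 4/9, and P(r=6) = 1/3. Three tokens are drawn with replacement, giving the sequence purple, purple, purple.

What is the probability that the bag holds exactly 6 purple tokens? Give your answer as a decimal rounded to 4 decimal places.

Under each hypothesis, the probability of the observed sequence is: P(data | r = 2) = (2/7)(2/7)(2/7) = 0.023324; P(data | r = 4) = (4/7)(4/7)(4/7) = 0.18659; P(data | r = 6) = (6/7)(6/7)(6/7) = 0.62974.
Multiplying each by its prior: 2/9 · 0.023324 = 0.005183, 4/9 · 0.18659 = 0.082928, 1/3 · 0.62974 = 0.20991; summing to 0.29802.
By Bayes' rule, P(r = 6 | data) = (0.20991) / (0.29802) = 0.70435.

0.7043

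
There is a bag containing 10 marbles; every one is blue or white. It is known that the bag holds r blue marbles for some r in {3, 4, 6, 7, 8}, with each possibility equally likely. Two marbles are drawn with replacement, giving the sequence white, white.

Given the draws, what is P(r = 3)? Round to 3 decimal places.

0.430

Compute the likelihood of the observed sequence for each case: P(data | r = 3) = (7/10)(7/10) = 49/100; P(data | r = 4) = (6/10)(6/10) = 9/25; P(data | r = 6) = (4/10)(4/10) = 4/25; P(data | r = 7) = (3/10)(3/10) = 9/100; P(data | r = 8) = (2/10)(2/10) = 1/25.
The prior-weighted likelihoods are 1/5 · 49/100 = 49/500, 1/5 · 9/25 = 9/125, 1/5 · 4/25 = 4/125, 1/5 · 9/100 = 9/500, 1/5 · 1/25 = 1/125; these sum to 57/250.
By Bayes' rule, P(r = 3 | data) = (49/500) / (57/250) = 49/114.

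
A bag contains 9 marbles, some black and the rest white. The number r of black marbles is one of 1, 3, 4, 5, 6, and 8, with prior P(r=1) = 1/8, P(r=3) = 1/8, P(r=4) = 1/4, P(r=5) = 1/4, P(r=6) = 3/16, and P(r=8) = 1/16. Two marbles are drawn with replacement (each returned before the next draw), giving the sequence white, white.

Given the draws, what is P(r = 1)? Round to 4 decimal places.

The likelihood of the observed sequence under each hypothesis: P(data | r = 1) = (8/9)(8/9) = 0.79012; P(data | r = 3) = (6/9)(6/9) = 0.44444; P(data | r = 4) = (5/9)(5/9) = 0.30864; P(data | r = 5) = (4/9)(4/9) = 0.19753; P(data | r = 6) = (3/9)(3/9) = 0.11111; P(data | r = 8) = (1/9)(1/9) = 0.012346.
Weighting by the prior gives 1/8 · 0.79012 = 0.098765, 1/8 · 0.44444 = 0.055556, 1/4 · 0.30864 = 0.07716, 1/4 · 0.19753 = 0.049383, 3/16 · 0.11111 = 0.020833, 1/16 · 0.012346 = 0.0007716; with total 0.30247.
By Bayes' rule, P(r = 1 | data) = (0.098765) / (0.30247) = 0.32653.

0.3265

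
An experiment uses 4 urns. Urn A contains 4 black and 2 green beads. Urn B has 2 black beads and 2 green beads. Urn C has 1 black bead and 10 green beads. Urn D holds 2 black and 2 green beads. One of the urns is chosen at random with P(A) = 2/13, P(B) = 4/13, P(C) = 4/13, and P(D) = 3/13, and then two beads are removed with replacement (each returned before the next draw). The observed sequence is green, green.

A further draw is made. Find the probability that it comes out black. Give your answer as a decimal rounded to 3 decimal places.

0.251

The likelihood of the observed sequence under each hypothesis: P(data | urn A) = (2/6)(2/6) = 0.11111; P(data | urn B) = (2/4)(2/4) = 0.25; P(data | urn C) = (10/11)(10/11) = 0.82645; P(data | urn D) = (2/4)(2/4) = 0.25.
The prior-weighted likelihoods are 2/13 · 0.11111 = 0.017094, 4/13 · 0.25 = 0.076923, 4/13 · 0.82645 = 0.25429, 3/13 · 0.25 = 0.057692; summing to 0.406.
Dividing through by the total gives posterior P(urn A | data) = 0.042103, P(urn B | data) = 0.18947, P(urn C | data) = 0.62633, P(urn D | data) = 0.1421.
The predictive probability is P(black next | data) = (2/3)(0.042103) + (1/2)(0.18947) + (1/11)(0.62633) + (1/2)(0.1421) = 0.25079.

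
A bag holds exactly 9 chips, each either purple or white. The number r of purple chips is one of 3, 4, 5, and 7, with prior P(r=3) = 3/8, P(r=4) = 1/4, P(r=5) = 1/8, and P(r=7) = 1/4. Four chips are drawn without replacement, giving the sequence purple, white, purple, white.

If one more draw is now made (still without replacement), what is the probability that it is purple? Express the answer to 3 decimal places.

0.429

Under each hypothesis, the probability of the observed sequence is: P(data | r = 3) = (3/9)(6/8)(2/7)(5/6) = 5/84; P(data | r = 4) = (4/9)(5/8)(3/7)(4/6) = 5/63; P(data | r = 5) = (5/9)(4/8)(4/7)(3/6) = 5/63; P(data | r = 7) = (7/9)(2/8)(6/7)(1/6) = 1/36.
Weighting by the prior gives 3/8 · 5/84 = 5/224, 1/4 · 5/63 = 5/252, 1/8 · 5/63 = 5/504, 1/4 · 1/36 = 1/144; summing to 17/288.
Dividing through by the total gives posterior P(r = 3 | data) = 45/119, P(r = 4 | data) = 40/119, P(r = 5 | data) = 20/119, P(r = 7 | data) = 2/17.
So P(purple next | data) = Σ P(purple next | H) P(H | data) = (1/5)(45/119) + (2/5)(40/119) + (3/5)(20/119) + (1)(2/17) = 3/7.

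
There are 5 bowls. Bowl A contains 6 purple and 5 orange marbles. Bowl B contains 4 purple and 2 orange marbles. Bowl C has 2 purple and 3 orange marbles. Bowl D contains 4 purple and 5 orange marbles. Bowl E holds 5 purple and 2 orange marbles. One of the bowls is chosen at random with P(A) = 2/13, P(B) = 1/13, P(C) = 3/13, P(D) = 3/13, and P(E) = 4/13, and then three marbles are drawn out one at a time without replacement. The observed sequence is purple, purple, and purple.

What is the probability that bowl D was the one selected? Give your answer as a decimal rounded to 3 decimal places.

For each hypothesis, P(data | H) works out to: P(data | bowl A) = (6/11)(5/10)(4/9) = 0.12121; P(data | bowl B) = (4/6)(3/5)(2/4) = 0.2; P(data | bowl C) = (2/5)(1/4)(0/3) = 0; P(data | bowl D) = (4/9)(3/8)(2/7) = 0.047619; P(data | bowl E) = (5/7)(4/6)(3/5) = 0.28571.
Weighting by the prior gives 2/13 · 0.12121 = 0.018648, 1/13 · 0.2 = 0.015385, 3/13 · 0 = 0, 3/13 · 0.047619 = 0.010989, 4/13 · 0.28571 = 0.087912; summing to 0.13293.
Therefore the posterior P(bowl D | data) = (0.010989) / (0.13293) = 0.082665.

0.083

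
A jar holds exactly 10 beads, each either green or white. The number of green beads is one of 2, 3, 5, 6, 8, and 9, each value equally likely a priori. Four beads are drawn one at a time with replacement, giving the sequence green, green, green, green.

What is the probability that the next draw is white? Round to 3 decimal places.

Under each hypothesis, the probability of the observed sequence is: P(data | r = 2) = (2/10)(2/10)(2/10)(2/10) = 0.0016; P(data | r = 3) = (3/10)(3/10)(3/10)(3/10) = 0.0081; P(data | r = 5) = (5/10)(5/10)(5/10)(5/10) = 0.0625; P(data | r = 6) = (6/10)(6/10)(6/10)(6/10) = 0.1296; P(data | r = 8) = (8/10)(8/10)(8/10)(8/10) = 0.4096; P(data | r = 9) = (9/10)(9/10)(9/10)(9/10) = 0.6561.
Multiplying each by its prior: 1/6 · 0.0016 = 0.00026667, 1/6 · 0.0081 = 0.00135, 1/6 · 0.0625 = 0.010417, 1/6 · 0.1296 = 0.0216, 1/6 · 0.4096 = 0.068267, 1/6 · 0.6561 = 0.10935; summing to 0.21125.
Normalising, the posterior is P(r = 2 | data) = 0.0012623, P(r = 3 | data) = 0.0063905, P(r = 5 | data) = 0.04931, P(r = 6 | data) = 0.10225, P(r = 8 | data) = 0.32316, P(r = 9 | data) = 0.51763.
So P(white next | data) = Σ P(white next | H) P(H | data) = (4/5)(0.0012623) + (7/10)(0.0063905) + (1/2)(0.04931) + (2/5)(0.10225) + (1/5)(0.32316) + (1/10)(0.51763) = 0.18743.

0.187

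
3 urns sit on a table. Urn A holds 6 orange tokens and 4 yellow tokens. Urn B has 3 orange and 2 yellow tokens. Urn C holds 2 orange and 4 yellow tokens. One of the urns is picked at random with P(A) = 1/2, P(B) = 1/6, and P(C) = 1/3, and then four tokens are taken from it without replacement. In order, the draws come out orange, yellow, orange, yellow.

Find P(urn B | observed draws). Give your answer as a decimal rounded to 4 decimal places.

0.2234

The likelihood of the observed sequence under each hypothesis: P(data | urn A) = (6/10)(4/9)(5/8)(3/7) = 1/14; P(data | urn B) = (3/5)(2/4)(2/3)(1/2) = 1/10; P(data | urn C) = (2/6)(4/5)(1/4)(3/3) = 1/15.
Weighting by the prior gives 1/2 · 1/14 = 1/28, 1/6 · 1/10 = 1/60, 1/3 · 1/15 = 1/45; summing to 47/630.
By Bayes' rule, P(urn B | data) = (1/60) / (47/630) = 21/94.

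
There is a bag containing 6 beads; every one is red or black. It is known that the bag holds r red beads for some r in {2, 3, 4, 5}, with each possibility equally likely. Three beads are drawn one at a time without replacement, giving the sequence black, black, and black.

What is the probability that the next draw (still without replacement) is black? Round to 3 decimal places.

0.267

The likelihood of the observed sequence under each hypothesis: P(data | r = 2) = (4/6)(3/5)(2/4) = 1/5; P(data | r = 3) = (3/6)(2/5)(1/4) = 1/20; P(data | r = 4) = (2/6)(1/5)(0/4) = 0; P(data | r = 5) = (1/6)(0/5) = 0.
Weighting by the prior gives 1/4 · 1/5 = 1/20, 1/4 · 1/20 = 1/80, 1/4 · 0 = 0, 1/4 · 0 = 0; with total 1/16.
The posterior is then P(r = 2 | data) = 4/5, P(r = 3 | data) = 1/5, P(r = 4 | data) = 0, P(r = 5 | data) = 0.
The predictive probability is P(black next | data) = (1/3)(4/5) + (0)(1/5) = 4/15.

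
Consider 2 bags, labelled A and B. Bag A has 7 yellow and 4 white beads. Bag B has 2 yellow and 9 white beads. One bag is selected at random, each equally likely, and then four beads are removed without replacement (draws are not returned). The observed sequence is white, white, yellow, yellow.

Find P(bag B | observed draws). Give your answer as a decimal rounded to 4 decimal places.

0.2222

For each hypothesis, P(data | H) works out to: P(data | bag A) = (4/11)(3/10)(7/9)(6/8) = 7/110; P(data | bag B) = (9/11)(8/10)(2/9)(1/8) = 1/55.
Weighting by the prior gives 1/2 · 7/110 = 7/220, 1/2 · 1/55 = 1/110; summing to 9/220.
By Bayes' rule, P(bag B | data) = (1/110) / (9/220) = 2/9.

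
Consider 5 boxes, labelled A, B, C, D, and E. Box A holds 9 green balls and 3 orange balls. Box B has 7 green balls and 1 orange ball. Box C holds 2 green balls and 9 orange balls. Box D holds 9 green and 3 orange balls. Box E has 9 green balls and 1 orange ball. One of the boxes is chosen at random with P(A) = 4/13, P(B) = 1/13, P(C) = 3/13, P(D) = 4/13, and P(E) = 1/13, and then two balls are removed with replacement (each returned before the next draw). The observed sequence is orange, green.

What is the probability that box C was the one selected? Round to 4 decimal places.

0.2080

For each hypothesis, P(data | H) works out to: P(data | box A) = (3/12)(9/12) = 0.1875; P(data | box B) = (1/8)(7/8) = 0.10938; P(data | box C) = (9/11)(2/11) = 0.14876; P(data | box D) = (3/12)(9/12) = 0.1875; P(data | box E) = (1/10)(9/10) = 0.09.
Weighting by the prior gives 4/13 · 0.1875 = 0.057692, 1/13 · 0.10938 = 0.0084135, 3/13 · 0.14876 = 0.034329, 4/13 · 0.1875 = 0.057692, 1/13 · 0.09 = 0.0069231; summing to 0.16505.
Therefore the posterior P(box C | data) = (0.034329) / (0.16505) = 0.20799.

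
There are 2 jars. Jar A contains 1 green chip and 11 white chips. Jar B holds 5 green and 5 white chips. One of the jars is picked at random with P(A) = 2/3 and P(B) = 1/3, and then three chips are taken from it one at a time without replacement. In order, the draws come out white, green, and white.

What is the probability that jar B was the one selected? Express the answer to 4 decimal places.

0.4545

Compute the likelihood of the observed sequence for each case: P(data | jar A) = (11/12)(1/11)(10/10) = 1/12; P(data | jar B) = (5/10)(5/9)(4/8) = 5/36.
The prior-weighted likelihoods are 2/3 · 1/12 = 1/18, 1/3 · 5/36 = 5/108; these sum to 11/108.
So P(jar B | data) = (5/108) / (11/108) = 5/11.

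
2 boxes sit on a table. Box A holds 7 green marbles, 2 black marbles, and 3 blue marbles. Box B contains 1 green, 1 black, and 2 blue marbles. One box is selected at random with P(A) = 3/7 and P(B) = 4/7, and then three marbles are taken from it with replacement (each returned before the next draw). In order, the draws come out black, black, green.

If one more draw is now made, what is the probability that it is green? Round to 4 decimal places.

The likelihood of the observed sequence under each hypothesis: P(data | box A) = (2/12)(2/12)(7/12) = 7/432; P(data | box B) = (1/4)(1/4)(1/4) = 1/64.
Weighting by the prior gives 3/7 · 7/432 = 1/144, 4/7 · 1/64 = 1/112; these sum to 1/63.
Normalising, the posterior is P(box A | data) = 7/16, P(box B | data) = 9/16.
The predictive probability is P(green next | data) = (7/12)(7/16) + (1/4)(9/16) = 19/48.

0.3958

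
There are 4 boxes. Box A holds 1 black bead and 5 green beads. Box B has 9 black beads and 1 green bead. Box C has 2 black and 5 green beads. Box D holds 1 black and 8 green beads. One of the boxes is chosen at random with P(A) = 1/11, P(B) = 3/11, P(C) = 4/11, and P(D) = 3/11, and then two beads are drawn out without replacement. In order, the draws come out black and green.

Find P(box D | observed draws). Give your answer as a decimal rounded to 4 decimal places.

For each hypothesis, P(data | H) works out to: P(data | box A) = (1/6)(5/5) = 0.16667; P(data | box B) = (9/10)(1/9) = 0.1; P(data | box C) = (2/7)(5/6) = 0.2381; P(data | box D) = (1/9)(8/8) = 0.11111.
Multiplying each by its prior: 1/11 · 0.16667 = 0.015152, 3/11 · 0.1 = 0.027273, 4/11 · 0.2381 = 0.08658, 3/11 · 0.11111 = 0.030303; these sum to 0.15931.
Hence P(box D | data) = (0.030303) / (0.15931) = 0.19022.

0.1902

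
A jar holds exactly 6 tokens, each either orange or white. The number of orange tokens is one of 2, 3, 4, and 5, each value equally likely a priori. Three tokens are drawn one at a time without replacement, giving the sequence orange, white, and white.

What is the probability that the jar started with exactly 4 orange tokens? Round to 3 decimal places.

The likelihood of the observed sequence under each hypothesis: P(data | r = 2) = (2/6)(4/5)(3/4) = 1/5; P(data | r = 3) = (3/6)(3/5)(2/4) = 3/20; P(data | r = 4) = (4/6)(2/5)(1/4) = 1/15; P(data | r = 5) = (5/6)(1/5)(0/4) = 0.
The prior-weighted likelihoods are 1/4 · 1/5 = 1/20, 1/4 · 3/20 = 3/80, 1/4 · 1/15 = 1/60, 1/4 · 0 = 0; summing to 5/48.
By Bayes' rule, P(r = 4 | data) = (1/60) / (5/48) = 4/25.

0.160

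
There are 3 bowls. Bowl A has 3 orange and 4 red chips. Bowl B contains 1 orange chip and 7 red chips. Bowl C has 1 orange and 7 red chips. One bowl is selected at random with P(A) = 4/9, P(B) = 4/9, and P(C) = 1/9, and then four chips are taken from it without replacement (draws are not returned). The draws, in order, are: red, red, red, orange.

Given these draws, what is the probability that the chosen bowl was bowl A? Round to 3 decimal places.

0.354

The likelihood of the observed sequence under each hypothesis: P(data | bowl A) = (4/7)(3/6)(2/5)(3/4) = 0.085714; P(data | bowl B) = (7/8)(6/7)(5/6)(1/5) = 0.125; P(data | bowl C) = (7/8)(6/7)(5/6)(1/5) = 0.125.
Multiplying each by its prior: 4/9 · 0.085714 = 0.038095, 4/9 · 0.125 = 0.055556, 1/9 · 0.125 = 0.013889; these sum to 0.10754.
Therefore the posterior P(bowl A | data) = (0.038095) / (0.10754) = 0.35424.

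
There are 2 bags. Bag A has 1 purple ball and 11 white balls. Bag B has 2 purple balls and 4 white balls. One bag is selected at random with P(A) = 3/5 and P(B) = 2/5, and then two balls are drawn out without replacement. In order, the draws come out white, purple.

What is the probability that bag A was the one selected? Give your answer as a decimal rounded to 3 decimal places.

0.319

Under each hypothesis, the probability of the observed sequence is: P(data | bag A) = (11/12)(1/11) = 1/12; P(data | bag B) = (4/6)(2/5) = 4/15.
The prior-weighted likelihoods are 3/5 · 1/12 = 1/20, 2/5 · 4/15 = 8/75; these sum to 47/300.
Therefore the posterior P(bag A | data) = (1/20) / (47/300) = 15/47.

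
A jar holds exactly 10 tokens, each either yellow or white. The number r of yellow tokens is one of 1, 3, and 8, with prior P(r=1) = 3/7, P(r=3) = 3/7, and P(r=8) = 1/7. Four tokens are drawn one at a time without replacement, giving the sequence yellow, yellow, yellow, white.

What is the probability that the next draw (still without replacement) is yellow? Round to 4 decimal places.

0.7018

Under each hypothesis, the probability of the observed sequence is: P(data | r = 1) = (1/10)(0/9) = 0; P(data | r = 3) = (3/10)(2/9)(1/8)(7/7) = 1/120; P(data | r = 8) = (8/10)(7/9)(6/8)(2/7) = 2/15.
Weighting by the prior gives 3/7 · 0 = 0, 3/7 · 1/120 = 1/280, 1/7 · 2/15 = 2/105; with total 19/840.
Dividing through by the total gives posterior P(r = 1 | data) = 0, P(r = 3 | data) = 3/19, P(r = 8 | data) = 16/19.
The predictive probability is P(yellow next | data) = (0)(3/19) + (5/6)(16/19) = 40/57.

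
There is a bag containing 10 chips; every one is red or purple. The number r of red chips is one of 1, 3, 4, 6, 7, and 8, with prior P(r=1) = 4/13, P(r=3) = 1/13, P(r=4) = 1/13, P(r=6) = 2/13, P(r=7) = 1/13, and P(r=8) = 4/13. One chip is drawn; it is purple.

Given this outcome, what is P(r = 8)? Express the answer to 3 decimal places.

The likelihood of this draw under each hypothesis: P(data | r = 1) = (9/10) = 9/10; P(data | r = 3) = (7/10) = 7/10; P(data | r = 4) = (6/10) = 3/5; P(data | r = 6) = (4/10) = 2/5; P(data | r = 7) = (3/10) = 3/10; P(data | r = 8) = (2/10) = 1/5.
Weighting by the prior gives 4/13 · 9/10 = 18/65, 1/13 · 7/10 = 7/130, 1/13 · 3/5 = 3/65, 2/13 · 2/5 = 4/65, 1/13 · 3/10 = 3/130, 4/13 · 1/5 = 4/65; with total 34/65.
Hence P(r = 8 | data) = (4/65) / (34/65) = 2/17.

0.118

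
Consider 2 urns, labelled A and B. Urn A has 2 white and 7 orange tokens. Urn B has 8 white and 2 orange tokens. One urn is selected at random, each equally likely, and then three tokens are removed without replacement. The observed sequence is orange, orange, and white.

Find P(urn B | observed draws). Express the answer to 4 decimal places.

0.1176

Under each hypothesis, the probability of the observed sequence is: P(data | urn A) = (7/9)(6/8)(2/7) = 1/6; P(data | urn B) = (2/10)(1/9)(8/8) = 1/45.
Weighting by the prior gives 1/2 · 1/6 = 1/12, 1/2 · 1/45 = 1/90; summing to 17/180.
Therefore the posterior P(urn B | data) = (1/90) / (17/180) = 2/17.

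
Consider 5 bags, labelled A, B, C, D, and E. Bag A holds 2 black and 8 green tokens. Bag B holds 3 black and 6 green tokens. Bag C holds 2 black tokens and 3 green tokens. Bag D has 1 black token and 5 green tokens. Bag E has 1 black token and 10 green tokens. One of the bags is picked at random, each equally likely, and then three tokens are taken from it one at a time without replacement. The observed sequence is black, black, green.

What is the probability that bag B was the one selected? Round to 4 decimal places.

0.3689

Compute the likelihood of the observed sequence for each case: P(data | bag A) = (2/10)(1/9)(8/8) = 0.022222; P(data | bag B) = (3/9)(2/8)(6/7) = 0.071429; P(data | bag C) = (2/5)(1/4)(3/3) = 0.1; P(data | bag D) = (1/6)(0/5) = 0; P(data | bag E) = (1/11)(0/10) = 0.
Multiplying each by its prior: 1/5 · 0.022222 = 0.0044444, 1/5 · 0.071429 = 0.014286, 1/5 · 0.1 = 0.02, 1/5 · 0 = 0, 1/5 · 0 = 0; these sum to 0.03873.
Hence P(bag B | data) = (0.014286) / (0.03873) = 0.36885.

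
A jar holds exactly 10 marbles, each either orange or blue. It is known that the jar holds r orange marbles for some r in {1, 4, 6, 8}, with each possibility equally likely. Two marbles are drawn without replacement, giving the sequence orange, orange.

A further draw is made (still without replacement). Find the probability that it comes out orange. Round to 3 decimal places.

The likelihood of the observed sequence under each hypothesis: P(data | r = 1) = (1/10)(0/9) = 0; P(data | r = 4) = (4/10)(3/9) = 2/15; P(data | r = 6) = (6/10)(5/9) = 1/3; P(data | r = 8) = (8/10)(7/9) = 28/45.
Multiplying each by its prior: 1/4 · 0 = 0, 1/4 · 2/15 = 1/30, 1/4 · 1/3 = 1/12, 1/4 · 28/45 = 7/45; summing to 49/180.
Dividing through by the total gives posterior P(r = 1 | data) = 0, P(r = 4 | data) = 6/49, P(r = 6 | data) = 15/49, P(r = 8 | data) = 4/7.
The predictive probability is P(orange next | data) = (1/4)(6/49) + (1/2)(15/49) + (3/4)(4/7) = 30/49.

0.612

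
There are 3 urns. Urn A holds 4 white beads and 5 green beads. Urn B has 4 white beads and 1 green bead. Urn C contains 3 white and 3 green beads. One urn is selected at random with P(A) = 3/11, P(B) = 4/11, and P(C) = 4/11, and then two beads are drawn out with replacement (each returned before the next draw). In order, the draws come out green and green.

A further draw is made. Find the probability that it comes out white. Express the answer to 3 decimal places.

0.498

The likelihood of the observed sequence under each hypothesis: P(data | urn A) = (5/9)(5/9) = 25/81; P(data | urn B) = (1/5)(1/5) = 1/25; P(data | urn C) = (3/6)(3/6) = 1/4.
The prior-weighted likelihoods are 3/11 · 25/81 = 25/297, 4/11 · 1/25 = 4/275, 4/11 · 1/4 = 1/11; summing to 128/675.
Normalising, the posterior is P(urn A | data) = 0.44389, P(urn B | data) = 0.076705, P(urn C | data) = 0.4794.
Averaging over the posterior, P(white next | data) = (4/9)(0.44389) + (4/5)(0.076705) + (1/2)(0.4794) = 0.49835.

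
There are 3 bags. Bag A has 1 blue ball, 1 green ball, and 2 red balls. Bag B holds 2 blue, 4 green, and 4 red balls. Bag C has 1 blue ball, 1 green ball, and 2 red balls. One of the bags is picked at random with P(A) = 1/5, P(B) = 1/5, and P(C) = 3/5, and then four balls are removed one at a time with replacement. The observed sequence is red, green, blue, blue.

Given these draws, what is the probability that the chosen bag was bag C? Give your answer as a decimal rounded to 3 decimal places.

0.623

Under each hypothesis, the probability of the observed sequence is: P(data | bag A) = (2/4)(1/4)(1/4)(1/4) = 0.0078125; P(data | bag B) = (4/10)(4/10)(2/10)(2/10) = 0.0064; P(data | bag C) = (2/4)(1/4)(1/4)(1/4) = 0.0078125.
The prior-weighted likelihoods are 1/5 · 0.0078125 = 0.0015625, 1/5 · 0.0064 = 0.00128, 3/5 · 0.0078125 = 0.0046875; these sum to 0.00753.
Hence P(bag C | data) = (0.0046875) / (0.00753) = 0.62251.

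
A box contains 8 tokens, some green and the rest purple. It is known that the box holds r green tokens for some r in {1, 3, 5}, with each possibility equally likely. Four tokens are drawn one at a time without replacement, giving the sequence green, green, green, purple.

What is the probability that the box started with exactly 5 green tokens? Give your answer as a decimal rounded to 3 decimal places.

0.857

The likelihood of the observed sequence under each hypothesis: P(data | r = 1) = (1/8)(0/7) = 0; P(data | r = 3) = (3/8)(2/7)(1/6)(5/5) = 1/56; P(data | r = 5) = (5/8)(4/7)(3/6)(3/5) = 3/28.
The prior-weighted likelihoods are 1/3 · 0 = 0, 1/3 · 1/56 = 1/168, 1/3 · 3/28 = 1/28; with total 1/24.
Therefore the posterior P(r = 5 | data) = (1/28) / (1/24) = 6/7.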